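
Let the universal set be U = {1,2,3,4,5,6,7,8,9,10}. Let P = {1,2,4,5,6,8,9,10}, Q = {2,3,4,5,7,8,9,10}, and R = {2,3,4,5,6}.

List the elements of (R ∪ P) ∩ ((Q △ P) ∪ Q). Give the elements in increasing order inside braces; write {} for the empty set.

{1,2,3,4,5,6,8,9,10}

R ∪ P = {1,2,3,4,5,6,8,9,10}
Q △ P = {1,3,6,7}
(Q △ P) ∪ Q = {1,2,3,4,5,6,7,8,9,10}
(R ∪ P) ∩ ((Q △ P) ∪ Q) = {1,2,3,4,5,6,8,9,10}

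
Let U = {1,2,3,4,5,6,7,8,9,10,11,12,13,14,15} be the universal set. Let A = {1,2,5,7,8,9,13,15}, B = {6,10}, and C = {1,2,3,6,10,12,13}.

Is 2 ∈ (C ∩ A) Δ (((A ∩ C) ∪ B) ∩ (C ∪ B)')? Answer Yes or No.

Yes

2 ∈ C and 2 ∈ A, so 2 ∈ C ∩ A
2 ∈ A and 2 ∈ C, so 2 ∈ A ∩ C
2 ∈ (A ∩ C) and 2 ∉ B, so 2 ∈ (A ∩ C) ∪ B
2 ∈ C and 2 ∉ B, so 2 ∈ C ∪ B
2 ∉ (C ∪ B)' since 2 ∈ (C ∪ B)
2 ∈ ((A ∩ C) ∪ B) and 2 ∉ (C ∪ B)', so 2 ∉ ((A ∩ C) ∪ B) ∩ (C ∪ B)'
2 ∈ (C ∩ A) and 2 ∉ (((A ∩ C) ∪ B) ∩ (C ∪ B)'), so 2 ∈ (C ∩ A) Δ (((A ∩ C) ∪ B) ∩ (C ∪ B)')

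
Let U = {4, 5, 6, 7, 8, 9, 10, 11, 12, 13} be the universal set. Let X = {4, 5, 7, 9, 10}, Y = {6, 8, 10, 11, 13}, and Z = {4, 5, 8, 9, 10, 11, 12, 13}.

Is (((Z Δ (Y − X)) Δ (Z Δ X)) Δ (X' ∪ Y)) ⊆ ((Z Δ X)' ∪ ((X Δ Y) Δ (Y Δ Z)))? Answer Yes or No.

Yes

Y − X = {6, 8, 11, 13}
Z Δ (Y − X) = {4, 5, 6, 9, 10, 12}
Z Δ X = {7, 8, 11, 12, 13}
(Z Δ (Y − X)) Δ (Z Δ X) = {4, 5, 6, 7, 8, 9, 10, 11, 13}
X' = {6, 8, 11, 12, 13}
X' ∪ Y = {6, 8, 10, 11, 12, 13}
((Z Δ (Y − X)) Δ (Z Δ X)) Δ (X' ∪ Y) = {4, 5, 7, 9, 12}
(Z Δ X)' = {4, 5, 6, 9, 10}
X Δ Y = {4, 5, 6, 7, 8, 9, 11, 13}
Y Δ Z = {4, 5, 6, 9, 12}
(X Δ Y) Δ (Y Δ Z) = {7, 8, 11, 12, 13}
(Z Δ X)' ∪ ((X Δ Y) Δ (Y Δ Z)) = {4, 5, 6, 7, 8, 9, 10, 11, 12, 13}
Every element of {4, 5, 7, 9, 12} is in {4, 5, 6, 7, 8, 9, 10, 11, 12, 13}, so ((Z Δ (Y − X)) Δ (Z Δ X)) Δ (X' ∪ Y) ⊆ (Z Δ X)' ∪ ((X Δ Y) Δ (Y Δ Z)).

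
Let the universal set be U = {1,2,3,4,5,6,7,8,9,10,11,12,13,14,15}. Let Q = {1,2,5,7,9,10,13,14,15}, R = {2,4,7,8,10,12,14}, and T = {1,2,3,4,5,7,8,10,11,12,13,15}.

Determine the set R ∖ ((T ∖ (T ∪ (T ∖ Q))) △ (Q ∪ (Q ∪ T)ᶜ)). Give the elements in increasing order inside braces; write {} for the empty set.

T ∖ Q = {3,4,8,11,12}
T ∪ (T ∖ Q) = {1,2,3,4,5,7,8,10,11,12,13,15}
T ∖ (T ∪ (T ∖ Q)) = {}
Q ∪ T = {1,2,3,4,5,7,8,9,10,11,12,13,14,15}
(Q ∪ T)ᶜ = {6}
Q ∪ (Q ∪ T)ᶜ = {1,2,5,6,7,9,10,13,14,15}
(T ∖ (T ∪ (T ∖ Q))) △ (Q ∪ (Q ∪ T)ᶜ) = {1,2,5,6,7,9,10,13,14,15}
R ∖ ((T ∖ (T ∪ (T ∖ Q))) △ (Q ∪ (Q ∪ T)ᶜ)) = {4,8,12}

{4,8,12}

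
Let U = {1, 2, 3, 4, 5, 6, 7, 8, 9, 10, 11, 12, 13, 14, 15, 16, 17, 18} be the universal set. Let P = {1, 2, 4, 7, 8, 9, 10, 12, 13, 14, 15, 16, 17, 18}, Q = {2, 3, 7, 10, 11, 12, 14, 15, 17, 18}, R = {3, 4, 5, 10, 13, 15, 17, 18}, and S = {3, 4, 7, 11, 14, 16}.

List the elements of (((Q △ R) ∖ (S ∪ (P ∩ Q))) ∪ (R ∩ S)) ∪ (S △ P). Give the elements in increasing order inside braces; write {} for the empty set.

{1, 2, 3, 4, 5, 8, 9, 10, 11, 12, 13, 15, 17, 18}

Q △ R = {2, 4, 5, 7, 11, 12, 13, 14}
P ∩ Q = {2, 7, 10, 12, 14, 15, 17, 18}
S ∪ (P ∩ Q) = {2, 3, 4, 7, 10, 11, 12, 14, 15, 16, 17, 18}
(Q △ R) ∖ (S ∪ (P ∩ Q)) = {5, 13}
R ∩ S = {3, 4}
((Q △ R) ∖ (S ∪ (P ∩ Q))) ∪ (R ∩ S) = {3, 4, 5, 13}
S △ P = {1, 2, 3, 8, 9, 10, 11, 12, 13, 15, 17, 18}
(((Q △ R) ∖ (S ∪ (P ∩ Q))) ∪ (R ∩ S)) ∪ (S △ P) = {1, 2, 3, 4, 5, 8, 9, 10, 11, 12, 13, 15, 17, 18}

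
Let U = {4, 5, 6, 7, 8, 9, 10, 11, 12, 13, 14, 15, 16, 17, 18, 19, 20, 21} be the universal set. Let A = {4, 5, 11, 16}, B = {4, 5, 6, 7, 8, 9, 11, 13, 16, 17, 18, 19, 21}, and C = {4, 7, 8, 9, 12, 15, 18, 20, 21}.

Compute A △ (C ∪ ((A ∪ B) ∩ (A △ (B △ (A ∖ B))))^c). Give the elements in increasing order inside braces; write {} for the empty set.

A ∪ B = {4, 5, 6, 7, 8, 9, 11, 13, 16, 17, 18, 19, 21}
A ∖ B = {}
B △ (A ∖ B) = {4, 5, 6, 7, 8, 9, 11, 13, 16, 17, 18, 19, 21}
A △ (B △ (A ∖ B)) = {6, 7, 8, 9, 13, 17, 18, 19, 21}
(A ∪ B) ∩ (A △ (B △ (A ∖ B))) = {6, 7, 8, 9, 13, 17, 18, 19, 21}
((A ∪ B) ∩ (A △ (B △ (A ∖ B))))^c = {4, 5, 10, 11, 12, 14, 15, 16, 20}
C ∪ ((A ∪ B) ∩ (A △ (B △ (A ∖ B))))^c = {4, 5, 7, 8, 9, 10, 11, 12, 14, 15, 16, 18, 20, 21}
A △ (C ∪ ((A ∪ B) ∩ (A △ (B △ (A ∖ B))))^c) = {7, 8, 9, 10, 12, 14, 15, 18, 20, 21}

{7, 8, 9, 10, 12, 14, 15, 18, 20, 21}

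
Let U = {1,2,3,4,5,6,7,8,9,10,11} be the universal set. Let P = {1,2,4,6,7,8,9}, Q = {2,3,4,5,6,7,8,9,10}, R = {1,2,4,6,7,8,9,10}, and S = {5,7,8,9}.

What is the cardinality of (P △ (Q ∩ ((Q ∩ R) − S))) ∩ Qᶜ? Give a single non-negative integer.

1

Q ∩ R = {2,4,6,7,8,9,10}
(Q ∩ R) − S = {2,4,6,10}
Q ∩ ((Q ∩ R) − S) = {2,4,6,10}
P △ (Q ∩ ((Q ∩ R) − S)) = {1,7,8,9,10}
Qᶜ = {1,11}
(P △ (Q ∩ ((Q ∩ R) − S))) ∩ Qᶜ = {1}
|(P △ (Q ∩ ((Q ∩ R) − S))) ∩ Qᶜ| = 1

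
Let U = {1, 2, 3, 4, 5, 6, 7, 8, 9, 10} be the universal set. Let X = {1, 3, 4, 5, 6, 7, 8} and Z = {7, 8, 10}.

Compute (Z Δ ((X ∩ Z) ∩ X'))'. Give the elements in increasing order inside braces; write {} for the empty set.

X ∩ Z = {7, 8}
X' = {2, 9, 10}
(X ∩ Z) ∩ X' = {}
Z Δ ((X ∩ Z) ∩ X') = {7, 8, 10}
(Z Δ ((X ∩ Z) ∩ X'))' = {1, 2, 3, 4, 5, 6, 9}

{1, 2, 3, 4, 5, 6, 9}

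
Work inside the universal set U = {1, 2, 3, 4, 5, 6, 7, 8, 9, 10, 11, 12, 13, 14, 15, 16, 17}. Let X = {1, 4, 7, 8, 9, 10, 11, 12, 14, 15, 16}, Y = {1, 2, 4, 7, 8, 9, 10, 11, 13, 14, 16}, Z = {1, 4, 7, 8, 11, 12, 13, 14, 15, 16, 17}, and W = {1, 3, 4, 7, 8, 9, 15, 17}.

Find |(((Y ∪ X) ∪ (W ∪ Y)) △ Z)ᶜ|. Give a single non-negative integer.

Y ∪ X = {1, 2, 4, 7, 8, 9, 10, 11, 12, 13, 14, 15, 16}
W ∪ Y = {1, 2, 3, 4, 7, 8, 9, 10, 11, 13, 14, 15, 16, 17}
(Y ∪ X) ∪ (W ∪ Y) = {1, 2, 3, 4, 7, 8, 9, 10, 11, 12, 13, 14, 15, 16, 17}
((Y ∪ X) ∪ (W ∪ Y)) △ Z = {2, 3, 9, 10}
(((Y ∪ X) ∪ (W ∪ Y)) △ Z)ᶜ = {1, 4, 5, 6, 7, 8, 11, 12, 13, 14, 15, 16, 17}
|(((Y ∪ X) ∪ (W ∪ Y)) △ Z)ᶜ| = 13

13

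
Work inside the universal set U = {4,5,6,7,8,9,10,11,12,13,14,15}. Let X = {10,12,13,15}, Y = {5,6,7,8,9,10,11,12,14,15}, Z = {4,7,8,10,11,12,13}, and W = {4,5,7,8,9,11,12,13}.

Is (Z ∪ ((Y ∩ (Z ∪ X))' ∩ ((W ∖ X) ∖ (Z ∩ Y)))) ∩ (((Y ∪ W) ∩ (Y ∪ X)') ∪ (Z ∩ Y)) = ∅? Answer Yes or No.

Z ∪ X = {4,7,8,10,11,12,13,15}
Y ∩ (Z ∪ X) = {7,8,10,11,12,15}
(Y ∩ (Z ∪ X))' = {4,5,6,9,13,14}
W ∖ X = {4,5,7,8,9,11}
Z ∩ Y = {7,8,10,11,12}
(W ∖ X) ∖ (Z ∩ Y) = {4,5,9}
(Y ∩ (Z ∪ X))' ∩ ((W ∖ X) ∖ (Z ∩ Y)) = {4,5,9}
Z ∪ ((Y ∩ (Z ∪ X))' ∩ ((W ∖ X) ∖ (Z ∩ Y))) = {4,5,7,8,9,10,11,12,13}
Y ∪ W = {4,5,6,7,8,9,10,11,12,13,14,15}
Y ∪ X = {5,6,7,8,9,10,11,12,13,14,15}
(Y ∪ X)' = {4}
(Y ∪ W) ∩ (Y ∪ X)' = {4}
((Y ∪ W) ∩ (Y ∪ X)') ∪ (Z ∩ Y) = {4,7,8,10,11,12}
4 lies in both, so they are not disjoint.

No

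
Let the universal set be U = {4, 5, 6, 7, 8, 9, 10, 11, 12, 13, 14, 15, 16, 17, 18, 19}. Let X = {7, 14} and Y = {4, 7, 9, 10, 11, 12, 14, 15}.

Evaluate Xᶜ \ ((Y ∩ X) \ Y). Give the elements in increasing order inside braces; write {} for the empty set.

{4, 5, 6, 8, 9, 10, 11, 12, 13, 15, 16, 17, 18, 19}

Xᶜ = {4, 5, 6, 8, 9, 10, 11, 12, 13, 15, 16, 17, 18, 19}
Y ∩ X = {7, 14}
(Y ∩ X) \ Y = {}
Xᶜ \ ((Y ∩ X) \ Y) = {4, 5, 6, 8, 9, 10, 11, 12, 13, 15, 16, 17, 18, 19}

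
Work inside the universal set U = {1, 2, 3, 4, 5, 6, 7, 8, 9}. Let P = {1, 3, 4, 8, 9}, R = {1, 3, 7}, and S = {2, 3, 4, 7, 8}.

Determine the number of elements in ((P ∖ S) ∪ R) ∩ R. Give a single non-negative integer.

3

P ∖ S = {1, 9}
(P ∖ S) ∪ R = {1, 3, 7, 9}
((P ∖ S) ∪ R) ∩ R = {1, 3, 7}
|((P ∖ S) ∪ R) ∩ R| = 3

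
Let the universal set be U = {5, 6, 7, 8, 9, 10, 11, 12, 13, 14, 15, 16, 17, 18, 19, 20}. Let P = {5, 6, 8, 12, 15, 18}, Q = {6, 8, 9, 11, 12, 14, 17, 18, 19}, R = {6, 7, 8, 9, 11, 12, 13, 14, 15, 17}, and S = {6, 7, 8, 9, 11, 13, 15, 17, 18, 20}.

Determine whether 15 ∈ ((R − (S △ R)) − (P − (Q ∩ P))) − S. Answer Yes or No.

15 ∈ S and 15 ∈ R, so 15 ∉ S △ R
15 ∈ R and 15 ∉ (S △ R), so 15 ∈ R − (S △ R)
15 ∉ Q and 15 ∈ P, so 15 ∉ Q ∩ P
15 ∈ P and 15 ∉ (Q ∩ P), so 15 ∈ P − (Q ∩ P)
15 ∈ (R − (S △ R)) and 15 ∈ (P − (Q ∩ P)), so 15 ∉ (R − (S △ R)) − (P − (Q ∩ P))
15 ∉ ((R − (S △ R)) − (P − (Q ∩ P))) and 15 ∈ S, so 15 ∉ ((R − (S △ R)) − (P − (Q ∩ P))) − S

No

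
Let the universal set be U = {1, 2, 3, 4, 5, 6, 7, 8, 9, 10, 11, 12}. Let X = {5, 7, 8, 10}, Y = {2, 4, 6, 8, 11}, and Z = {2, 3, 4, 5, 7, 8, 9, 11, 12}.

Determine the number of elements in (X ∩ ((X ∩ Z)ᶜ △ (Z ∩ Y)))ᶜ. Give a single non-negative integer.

X ∩ Z = {5, 7, 8}
(X ∩ Z)ᶜ = {1, 2, 3, 4, 6, 9, 10, 11, 12}
Z ∩ Y = {2, 4, 8, 11}
(X ∩ Z)ᶜ △ (Z ∩ Y) = {1, 3, 6, 8, 9, 10, 12}
X ∩ ((X ∩ Z)ᶜ △ (Z ∩ Y)) = {8, 10}
(X ∩ ((X ∩ Z)ᶜ △ (Z ∩ Y)))ᶜ = {1, 2, 3, 4, 5, 6, 7, 9, 11, 12}
|(X ∩ ((X ∩ Z)ᶜ △ (Z ∩ Y)))ᶜ| = 10

10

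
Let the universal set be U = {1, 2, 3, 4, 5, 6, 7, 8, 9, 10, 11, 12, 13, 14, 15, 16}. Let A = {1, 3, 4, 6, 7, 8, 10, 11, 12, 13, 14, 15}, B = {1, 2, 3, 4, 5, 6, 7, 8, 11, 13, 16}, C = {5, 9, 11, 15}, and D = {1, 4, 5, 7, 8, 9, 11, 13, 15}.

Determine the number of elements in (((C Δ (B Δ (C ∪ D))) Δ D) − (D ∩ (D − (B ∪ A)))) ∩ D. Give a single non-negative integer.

6

C ∪ D = {1, 4, 5, 7, 8, 9, 11, 13, 15}
B Δ (C ∪ D) = {2, 3, 6, 9, 15, 16}
C Δ (B Δ (C ∪ D)) = {2, 3, 5, 6, 11, 16}
(C Δ (B Δ (C ∪ D))) Δ D = {1, 2, 3, 4, 6, 7, 8, 9, 13, 15, 16}
B ∪ A = {1, 2, 3, 4, 5, 6, 7, 8, 10, 11, 12, 13, 14, 15, 16}
D − (B ∪ A) = {9}
D ∩ (D − (B ∪ A)) = {9}
((C Δ (B Δ (C ∪ D))) Δ D) − (D ∩ (D − (B ∪ A))) = {1, 2, 3, 4, 6, 7, 8, 13, 15, 16}
(((C Δ (B Δ (C ∪ D))) Δ D) − (D ∩ (D − (B ∪ A)))) ∩ D = {1, 4, 7, 8, 13, 15}
|(((C Δ (B Δ (C ∪ D))) Δ D) − (D ∩ (D − (B ∪ A)))) ∩ D| = 6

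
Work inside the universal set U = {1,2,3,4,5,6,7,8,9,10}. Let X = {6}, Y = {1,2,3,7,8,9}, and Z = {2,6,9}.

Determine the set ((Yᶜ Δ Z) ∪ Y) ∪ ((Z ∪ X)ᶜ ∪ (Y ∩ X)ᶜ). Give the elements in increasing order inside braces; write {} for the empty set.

Yᶜ = {4,5,6,10}
Yᶜ Δ Z = {2,4,5,9,10}
(Yᶜ Δ Z) ∪ Y = {1,2,3,4,5,7,8,9,10}
Z ∪ X = {2,6,9}
(Z ∪ X)ᶜ = {1,3,4,5,7,8,10}
Y ∩ X = {}
(Y ∩ X)ᶜ = {1,2,3,4,5,6,7,8,9,10}
(Z ∪ X)ᶜ ∪ (Y ∩ X)ᶜ = {1,2,3,4,5,6,7,8,9,10}
((Yᶜ Δ Z) ∪ Y) ∪ ((Z ∪ X)ᶜ ∪ (Y ∩ X)ᶜ) = {1,2,3,4,5,6,7,8,9,10}

{1,2,3,4,5,6,7,8,9,10}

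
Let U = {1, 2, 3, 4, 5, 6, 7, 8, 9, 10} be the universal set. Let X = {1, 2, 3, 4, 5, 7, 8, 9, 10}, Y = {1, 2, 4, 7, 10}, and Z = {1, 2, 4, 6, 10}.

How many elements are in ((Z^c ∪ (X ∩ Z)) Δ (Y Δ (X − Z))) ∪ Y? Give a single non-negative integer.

5

Z^c = {3, 5, 7, 8, 9}
X ∩ Z = {1, 2, 4, 10}
Z^c ∪ (X ∩ Z) = {1, 2, 3, 4, 5, 7, 8, 9, 10}
X − Z = {3, 5, 7, 8, 9}
Y Δ (X − Z) = {1, 2, 3, 4, 5, 8, 9, 10}
(Z^c ∪ (X ∩ Z)) Δ (Y Δ (X − Z)) = {7}
((Z^c ∪ (X ∩ Z)) Δ (Y Δ (X − Z))) ∪ Y = {1, 2, 4, 7, 10}
|((Z^c ∪ (X ∩ Z)) Δ (Y Δ (X − Z))) ∪ Y| = 5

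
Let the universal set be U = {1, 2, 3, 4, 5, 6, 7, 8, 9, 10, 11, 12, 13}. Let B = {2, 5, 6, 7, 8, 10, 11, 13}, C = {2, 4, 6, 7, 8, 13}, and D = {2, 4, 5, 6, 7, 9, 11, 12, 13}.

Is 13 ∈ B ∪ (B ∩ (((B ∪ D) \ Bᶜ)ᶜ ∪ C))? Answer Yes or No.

13 ∈ B and 13 ∈ D, so 13 ∈ B ∪ D
13 ∈ B, so 13 ∉ Bᶜ
13 ∈ (B ∪ D) and 13 ∉ Bᶜ, so 13 ∈ (B ∪ D) \ Bᶜ
13 ∉ ((B ∪ D) \ Bᶜ)ᶜ since 13 ∈ ((B ∪ D) \ Bᶜ)
13 ∉ ((B ∪ D) \ Bᶜ)ᶜ and 13 ∈ C, so 13 ∈ ((B ∪ D) \ Bᶜ)ᶜ ∪ C
13 ∈ B and 13 ∈ (((B ∪ D) \ Bᶜ)ᶜ ∪ C), so 13 ∈ B ∩ (((B ∪ D) \ Bᶜ)ᶜ ∪ C)
13 ∈ B and 13 ∈ (B ∩ (((B ∪ D) \ Bᶜ)ᶜ ∪ C)), so 13 ∈ B ∪ (B ∩ (((B ∪ D) \ Bᶜ)ᶜ ∪ C))

Yes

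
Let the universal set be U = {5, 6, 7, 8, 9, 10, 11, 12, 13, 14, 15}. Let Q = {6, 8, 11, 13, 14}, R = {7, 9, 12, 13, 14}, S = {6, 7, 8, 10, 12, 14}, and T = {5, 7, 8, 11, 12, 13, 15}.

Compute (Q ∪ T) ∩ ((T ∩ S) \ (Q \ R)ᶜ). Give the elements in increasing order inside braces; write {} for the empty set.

Q ∪ T = {5, 6, 7, 8, 11, 12, 13, 14, 15}
T ∩ S = {7, 8, 12}
Q \ R = {6, 8, 11}
(Q \ R)ᶜ = {5, 7, 9, 10, 12, 13, 14, 15}
(T ∩ S) \ (Q \ R)ᶜ = {8}
(Q ∪ T) ∩ ((T ∩ S) \ (Q \ R)ᶜ) = {8}

{8}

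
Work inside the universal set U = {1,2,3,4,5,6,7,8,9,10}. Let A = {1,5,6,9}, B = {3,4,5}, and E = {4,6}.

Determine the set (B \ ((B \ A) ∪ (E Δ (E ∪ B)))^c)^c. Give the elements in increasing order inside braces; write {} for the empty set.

{1,2,6,7,8,9,10}

B \ A = {3,4}
E ∪ B = {3,4,5,6}
E Δ (E ∪ B) = {3,5}
(B \ A) ∪ (E Δ (E ∪ B)) = {3,4,5}
((B \ A) ∪ (E Δ (E ∪ B)))^c = {1,2,6,7,8,9,10}
B \ ((B \ A) ∪ (E Δ (E ∪ B)))^c = {3,4,5}
(B \ ((B \ A) ∪ (E Δ (E ∪ B)))^c)^c = {1,2,6,7,8,9,10}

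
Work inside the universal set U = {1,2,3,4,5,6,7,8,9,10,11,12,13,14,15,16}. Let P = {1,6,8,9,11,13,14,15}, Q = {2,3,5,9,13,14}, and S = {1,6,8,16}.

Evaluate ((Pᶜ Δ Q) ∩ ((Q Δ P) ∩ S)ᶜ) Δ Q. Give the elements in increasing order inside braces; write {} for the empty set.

{2,3,4,5,7,10,12,16}

Pᶜ = {2,3,4,5,7,10,12,16}
Pᶜ Δ Q = {4,7,9,10,12,13,14,16}
Q Δ P = {1,2,3,5,6,8,11,15}
(Q Δ P) ∩ S = {1,6,8}
((Q Δ P) ∩ S)ᶜ = {2,3,4,5,7,9,10,11,12,13,14,15,16}
(Pᶜ Δ Q) ∩ ((Q Δ P) ∩ S)ᶜ = {4,7,9,10,12,13,14,16}
((Pᶜ Δ Q) ∩ ((Q Δ P) ∩ S)ᶜ) Δ Q = {2,3,4,5,7,10,12,16}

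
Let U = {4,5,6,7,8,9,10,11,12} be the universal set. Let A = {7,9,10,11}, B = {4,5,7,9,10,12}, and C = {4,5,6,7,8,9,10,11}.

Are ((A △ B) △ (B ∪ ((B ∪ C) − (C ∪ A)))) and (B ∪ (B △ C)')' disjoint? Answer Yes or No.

A △ B = {4,5,11,12}
B ∪ C = {4,5,6,7,8,9,10,11,12}
C ∪ A = {4,5,6,7,8,9,10,11}
(B ∪ C) − (C ∪ A) = {12}
B ∪ ((B ∪ C) − (C ∪ A)) = {4,5,7,9,10,12}
(A △ B) △ (B ∪ ((B ∪ C) − (C ∪ A))) = {7,9,10,11}
B △ C = {6,8,11,12}
(B △ C)' = {4,5,7,9,10}
B ∪ (B △ C)' = {4,5,7,9,10,12}
(B ∪ (B △ C)')' = {6,8,11}
11 lies in both, so they are not disjoint.

No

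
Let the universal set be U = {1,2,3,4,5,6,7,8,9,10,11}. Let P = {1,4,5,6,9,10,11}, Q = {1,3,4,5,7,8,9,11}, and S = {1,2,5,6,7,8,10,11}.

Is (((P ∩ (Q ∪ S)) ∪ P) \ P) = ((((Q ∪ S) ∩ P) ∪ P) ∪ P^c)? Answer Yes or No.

Q ∪ S = {1,2,3,4,5,6,7,8,9,10,11}
P ∩ (Q ∪ S) = {1,4,5,6,9,10,11}
(P ∩ (Q ∪ S)) ∪ P = {1,4,5,6,9,10,11}
((P ∩ (Q ∪ S)) ∪ P) \ P = {}
(Q ∪ S) ∩ P = {1,4,5,6,9,10,11}
((Q ∪ S) ∩ P) ∪ P = {1,4,5,6,9,10,11}
P^c = {2,3,7,8}
(((Q ∪ S) ∩ P) ∪ P) ∪ P^c = {1,2,3,4,5,6,7,8,9,10,11}
1 ∈ (((Q ∪ S) ∩ P) ∪ P) ∪ P^c but 1 ∉ ((P ∩ (Q ∪ S)) ∪ P) \ P, so they differ.

No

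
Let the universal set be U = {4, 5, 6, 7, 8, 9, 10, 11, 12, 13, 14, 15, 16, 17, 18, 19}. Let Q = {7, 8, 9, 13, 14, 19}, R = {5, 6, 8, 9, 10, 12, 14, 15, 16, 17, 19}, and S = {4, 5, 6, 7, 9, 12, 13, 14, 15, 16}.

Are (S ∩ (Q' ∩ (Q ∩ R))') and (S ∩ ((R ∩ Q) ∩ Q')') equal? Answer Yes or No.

Q' = {4, 5, 6, 10, 11, 12, 15, 16, 17, 18}
Q ∩ R = {8, 9, 14, 19}
Q' ∩ (Q ∩ R) = {}
(Q' ∩ (Q ∩ R))' = {4, 5, 6, 7, 8, 9, 10, 11, 12, 13, 14, 15, 16, 17, 18, 19}
S ∩ (Q' ∩ (Q ∩ R))' = {4, 5, 6, 7, 9, 12, 13, 14, 15, 16}
R ∩ Q = {8, 9, 14, 19}
(R ∩ Q) ∩ Q' = {}
((R ∩ Q) ∩ Q')' = {4, 5, 6, 7, 8, 9, 10, 11, 12, 13, 14, 15, 16, 17, 18, 19}
S ∩ ((R ∩ Q) ∩ Q')' = {4, 5, 6, 7, 9, 12, 13, 14, 15, 16}
Both equal {4, 5, 6, 7, 9, 12, 13, 14, 15, 16}, so S ∩ (Q' ∩ (Q ∩ R))' = S ∩ ((R ∩ Q) ∩ Q')'.

Yes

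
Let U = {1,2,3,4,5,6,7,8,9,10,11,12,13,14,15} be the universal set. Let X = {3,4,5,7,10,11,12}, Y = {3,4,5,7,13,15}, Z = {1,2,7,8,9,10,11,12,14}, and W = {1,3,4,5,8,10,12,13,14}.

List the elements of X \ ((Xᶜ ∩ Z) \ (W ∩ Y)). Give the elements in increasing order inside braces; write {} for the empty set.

Xᶜ = {1,2,6,8,9,13,14,15}
Xᶜ ∩ Z = {1,2,8,9,14}
W ∩ Y = {3,4,5,13}
(Xᶜ ∩ Z) \ (W ∩ Y) = {1,2,8,9,14}
X \ ((Xᶜ ∩ Z) \ (W ∩ Y)) = {3,4,5,7,10,11,12}

{3,4,5,7,10,11,12}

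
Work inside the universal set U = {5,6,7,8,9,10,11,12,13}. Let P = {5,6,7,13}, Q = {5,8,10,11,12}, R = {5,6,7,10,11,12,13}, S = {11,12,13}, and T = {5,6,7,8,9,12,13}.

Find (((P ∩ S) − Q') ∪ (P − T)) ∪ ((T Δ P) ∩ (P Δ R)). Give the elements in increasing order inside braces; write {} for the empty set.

{12}

P ∩ S = {13}
Q' = {6,7,9,13}
(P ∩ S) − Q' = {}
P − T = {}
((P ∩ S) − Q') ∪ (P − T) = {}
T Δ P = {8,9,12}
P Δ R = {10,11,12}
(T Δ P) ∩ (P Δ R) = {12}
(((P ∩ S) − Q') ∪ (P − T)) ∪ ((T Δ P) ∩ (P Δ R)) = {12}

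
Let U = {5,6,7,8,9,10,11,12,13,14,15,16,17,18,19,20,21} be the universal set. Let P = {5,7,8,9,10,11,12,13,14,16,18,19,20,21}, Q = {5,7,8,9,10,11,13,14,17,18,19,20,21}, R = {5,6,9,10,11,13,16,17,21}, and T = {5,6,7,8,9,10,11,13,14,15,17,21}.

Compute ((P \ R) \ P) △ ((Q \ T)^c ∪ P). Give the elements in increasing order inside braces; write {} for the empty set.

P \ R = {7,8,12,14,18,19,20}
(P \ R) \ P = {}
Q \ T = {18,19,20}
(Q \ T)^c = {5,6,7,8,9,10,11,12,13,14,15,16,17,21}
(Q \ T)^c ∪ P = {5,6,7,8,9,10,11,12,13,14,15,16,17,18,19,20,21}
((P \ R) \ P) △ ((Q \ T)^c ∪ P) = {5,6,7,8,9,10,11,12,13,14,15,16,17,18,19,20,21}

{5,6,7,8,9,10,11,12,13,14,15,16,17,18,19,20,21}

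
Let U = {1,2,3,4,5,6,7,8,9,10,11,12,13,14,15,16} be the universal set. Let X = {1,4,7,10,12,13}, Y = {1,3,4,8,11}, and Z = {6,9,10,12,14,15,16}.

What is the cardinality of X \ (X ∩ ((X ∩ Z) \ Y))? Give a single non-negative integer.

X ∩ Z = {10,12}
(X ∩ Z) \ Y = {10,12}
X ∩ ((X ∩ Z) \ Y) = {10,12}
X \ (X ∩ ((X ∩ Z) \ Y)) = {1,4,7,13}
|X \ (X ∩ ((X ∩ Z) \ Y))| = 4

4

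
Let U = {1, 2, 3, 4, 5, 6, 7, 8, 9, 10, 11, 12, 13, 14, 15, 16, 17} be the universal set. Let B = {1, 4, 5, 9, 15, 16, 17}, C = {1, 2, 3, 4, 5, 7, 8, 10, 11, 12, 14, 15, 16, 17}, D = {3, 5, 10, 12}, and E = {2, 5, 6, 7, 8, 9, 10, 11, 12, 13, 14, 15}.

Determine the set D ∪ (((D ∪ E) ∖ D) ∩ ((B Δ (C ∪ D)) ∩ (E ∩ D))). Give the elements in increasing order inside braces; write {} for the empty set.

D ∪ E = {2, 3, 5, 6, 7, 8, 9, 10, 11, 12, 13, 14, 15}
(D ∪ E) ∖ D = {2, 6, 7, 8, 9, 11, 13, 14, 15}
C ∪ D = {1, 2, 3, 4, 5, 7, 8, 10, 11, 12, 14, 15, 16, 17}
B Δ (C ∪ D) = {2, 3, 7, 8, 9, 10, 11, 12, 14}
E ∩ D = {5, 10, 12}
(B Δ (C ∪ D)) ∩ (E ∩ D) = {10, 12}
((D ∪ E) ∖ D) ∩ ((B Δ (C ∪ D)) ∩ (E ∩ D)) = {}
D ∪ (((D ∪ E) ∖ D) ∩ ((B Δ (C ∪ D)) ∩ (E ∩ D))) = {3, 5, 10, 12}

{3, 5, 10, 12}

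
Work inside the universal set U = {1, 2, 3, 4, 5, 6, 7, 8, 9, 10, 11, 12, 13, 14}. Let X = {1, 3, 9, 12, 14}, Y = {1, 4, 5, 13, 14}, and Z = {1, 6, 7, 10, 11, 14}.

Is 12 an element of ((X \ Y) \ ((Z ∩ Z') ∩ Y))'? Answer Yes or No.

12 ∈ X and 12 ∉ Y, so 12 ∈ X \ Y
12 ∉ Z, so 12 ∈ Z'
12 ∉ Z and 12 ∈ Z', so 12 ∉ Z ∩ Z'
12 ∉ (Z ∩ Z') and 12 ∉ Y, so 12 ∉ (Z ∩ Z') ∩ Y
12 ∈ (X \ Y) and 12 ∉ ((Z ∩ Z') ∩ Y), so 12 ∈ (X \ Y) \ ((Z ∩ Z') ∩ Y)
12 ∉ ((X \ Y) \ ((Z ∩ Z') ∩ Y))' since 12 ∈ ((X \ Y) \ ((Z ∩ Z') ∩ Y))

No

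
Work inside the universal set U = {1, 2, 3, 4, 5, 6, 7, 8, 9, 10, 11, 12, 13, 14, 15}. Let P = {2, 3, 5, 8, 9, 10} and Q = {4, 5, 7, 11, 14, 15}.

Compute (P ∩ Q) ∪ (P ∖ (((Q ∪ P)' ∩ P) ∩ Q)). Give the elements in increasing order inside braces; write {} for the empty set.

{2, 3, 5, 8, 9, 10}

P ∩ Q = {5}
Q ∪ P = {2, 3, 4, 5, 7, 8, 9, 10, 11, 14, 15}
(Q ∪ P)' = {1, 6, 12, 13}
(Q ∪ P)' ∩ P = {}
((Q ∪ P)' ∩ P) ∩ Q = {}
P ∖ (((Q ∪ P)' ∩ P) ∩ Q) = {2, 3, 5, 8, 9, 10}
(P ∩ Q) ∪ (P ∖ (((Q ∪ P)' ∩ P) ∩ Q)) = {2, 3, 5, 8, 9, 10}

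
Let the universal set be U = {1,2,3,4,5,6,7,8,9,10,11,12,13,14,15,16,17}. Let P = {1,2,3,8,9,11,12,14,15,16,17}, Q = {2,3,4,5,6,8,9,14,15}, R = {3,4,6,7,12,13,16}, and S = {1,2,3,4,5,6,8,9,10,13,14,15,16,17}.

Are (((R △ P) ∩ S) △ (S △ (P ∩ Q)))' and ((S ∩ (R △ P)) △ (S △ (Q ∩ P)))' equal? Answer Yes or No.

R △ P = {1,2,4,6,7,8,9,11,13,14,15,17}
(R △ P) ∩ S = {1,2,4,6,8,9,13,14,15,17}
P ∩ Q = {2,3,8,9,14,15}
S △ (P ∩ Q) = {1,4,5,6,10,13,16,17}
((R △ P) ∩ S) △ (S △ (P ∩ Q)) = {2,5,8,9,10,14,15,16}
(((R △ P) ∩ S) △ (S △ (P ∩ Q)))' = {1,3,4,6,7,11,12,13,17}
S ∩ (R △ P) = {1,2,4,6,8,9,13,14,15,17}
Q ∩ P = {2,3,8,9,14,15}
S △ (Q ∩ P) = {1,4,5,6,10,13,16,17}
(S ∩ (R △ P)) △ (S △ (Q ∩ P)) = {2,5,8,9,10,14,15,16}
((S ∩ (R △ P)) △ (S △ (Q ∩ P)))' = {1,3,4,6,7,11,12,13,17}
Both equal {1,3,4,6,7,11,12,13,17}, so (((R △ P) ∩ S) △ (S △ (P ∩ Q)))' = ((S ∩ (R △ P)) △ (S △ (Q ∩ P)))'.

Yes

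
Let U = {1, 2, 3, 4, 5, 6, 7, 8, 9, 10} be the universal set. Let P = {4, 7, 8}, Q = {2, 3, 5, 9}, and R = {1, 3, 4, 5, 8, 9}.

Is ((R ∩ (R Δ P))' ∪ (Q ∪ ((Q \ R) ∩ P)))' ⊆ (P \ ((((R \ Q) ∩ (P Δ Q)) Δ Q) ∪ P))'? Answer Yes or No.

R Δ P = {1, 3, 5, 7, 9}
R ∩ (R Δ P) = {1, 3, 5, 9}
(R ∩ (R Δ P))' = {2, 4, 6, 7, 8, 10}
Q \ R = {2}
(Q \ R) ∩ P = {}
Q ∪ ((Q \ R) ∩ P) = {2, 3, 5, 9}
(R ∩ (R Δ P))' ∪ (Q ∪ ((Q \ R) ∩ P)) = {2, 3, 4, 5, 6, 7, 8, 9, 10}
((R ∩ (R Δ P))' ∪ (Q ∪ ((Q \ R) ∩ P)))' = {1}
R \ Q = {1, 4, 8}
P Δ Q = {2, 3, 4, 5, 7, 8, 9}
(R \ Q) ∩ (P Δ Q) = {4, 8}
((R \ Q) ∩ (P Δ Q)) Δ Q = {2, 3, 4, 5, 8, 9}
(((R \ Q) ∩ (P Δ Q)) Δ Q) ∪ P = {2, 3, 4, 5, 7, 8, 9}
P \ ((((R \ Q) ∩ (P Δ Q)) Δ Q) ∪ P) = {}
(P \ ((((R \ Q) ∩ (P Δ Q)) Δ Q) ∪ P))' = {1, 2, 3, 4, 5, 6, 7, 8, 9, 10}
Every element of {1} is in {1, 2, 3, 4, 5, 6, 7, 8, 9, 10}, so ((R ∩ (R Δ P))' ∪ (Q ∪ ((Q \ R) ∩ P)))' ⊆ (P \ ((((R \ Q) ∩ (P Δ Q)) Δ Q) ∪ P))'.

Yes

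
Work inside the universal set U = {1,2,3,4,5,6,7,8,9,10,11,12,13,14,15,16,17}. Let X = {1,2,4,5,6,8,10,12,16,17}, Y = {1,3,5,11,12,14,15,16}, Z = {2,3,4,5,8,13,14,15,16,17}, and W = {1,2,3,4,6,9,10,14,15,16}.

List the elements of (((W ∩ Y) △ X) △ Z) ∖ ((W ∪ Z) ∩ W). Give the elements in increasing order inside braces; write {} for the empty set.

W ∩ Y = {1,3,14,15,16}
(W ∩ Y) △ X = {2,3,4,5,6,8,10,12,14,15,17}
((W ∩ Y) △ X) △ Z = {6,10,12,13,16}
W ∪ Z = {1,2,3,4,5,6,8,9,10,13,14,15,16,17}
(W ∪ Z) ∩ W = {1,2,3,4,6,9,10,14,15,16}
(((W ∩ Y) △ X) △ Z) ∖ ((W ∪ Z) ∩ W) = {12,13}

{12,13}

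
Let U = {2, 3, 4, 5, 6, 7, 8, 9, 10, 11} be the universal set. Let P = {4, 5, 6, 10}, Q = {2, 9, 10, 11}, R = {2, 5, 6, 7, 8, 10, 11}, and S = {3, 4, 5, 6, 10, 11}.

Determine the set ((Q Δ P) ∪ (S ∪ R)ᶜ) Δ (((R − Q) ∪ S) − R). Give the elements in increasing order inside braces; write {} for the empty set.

Q Δ P = {2, 4, 5, 6, 9, 11}
S ∪ R = {2, 3, 4, 5, 6, 7, 8, 10, 11}
(S ∪ R)ᶜ = {9}
(Q Δ P) ∪ (S ∪ R)ᶜ = {2, 4, 5, 6, 9, 11}
R − Q = {5, 6, 7, 8}
(R − Q) ∪ S = {3, 4, 5, 6, 7, 8, 10, 11}
((R − Q) ∪ S) − R = {3, 4}
((Q Δ P) ∪ (S ∪ R)ᶜ) Δ (((R − Q) ∪ S) − R) = {2, 3, 5, 6, 9, 11}

{2, 3, 5, 6, 9, 11}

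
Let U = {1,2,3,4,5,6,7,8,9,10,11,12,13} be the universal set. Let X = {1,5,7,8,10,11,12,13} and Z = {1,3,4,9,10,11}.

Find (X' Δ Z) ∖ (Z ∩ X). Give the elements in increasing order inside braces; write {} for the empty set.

X' = {2,3,4,6,9}
X' Δ Z = {1,2,6,10,11}
Z ∩ X = {1,10,11}
(X' Δ Z) ∖ (Z ∩ X) = {2,6}

{2,6}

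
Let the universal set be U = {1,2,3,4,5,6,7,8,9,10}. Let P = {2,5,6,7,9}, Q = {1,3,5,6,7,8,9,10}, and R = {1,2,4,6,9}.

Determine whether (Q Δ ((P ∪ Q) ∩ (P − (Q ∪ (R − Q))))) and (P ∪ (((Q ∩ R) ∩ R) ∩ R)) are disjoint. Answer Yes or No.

No

P ∪ Q = {1,2,3,5,6,7,8,9,10}
R − Q = {2,4}
Q ∪ (R − Q) = {1,2,3,4,5,6,7,8,9,10}
P − (Q ∪ (R − Q)) = {}
(P ∪ Q) ∩ (P − (Q ∪ (R − Q))) = {}
Q Δ ((P ∪ Q) ∩ (P − (Q ∪ (R − Q)))) = {1,3,5,6,7,8,9,10}
Q ∩ R = {1,6,9}
(Q ∩ R) ∩ R = {1,6,9}
((Q ∩ R) ∩ R) ∩ R = {1,6,9}
P ∪ (((Q ∩ R) ∩ R) ∩ R) = {1,2,5,6,7,9}
1 lies in both, so they are not disjoint.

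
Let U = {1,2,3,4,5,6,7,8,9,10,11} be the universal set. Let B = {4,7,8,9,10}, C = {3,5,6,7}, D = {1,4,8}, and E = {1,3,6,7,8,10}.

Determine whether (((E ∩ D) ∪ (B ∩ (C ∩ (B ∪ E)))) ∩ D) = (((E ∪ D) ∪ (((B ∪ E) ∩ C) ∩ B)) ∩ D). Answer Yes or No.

No

E ∩ D = {1,8}
B ∪ E = {1,3,4,6,7,8,9,10}
C ∩ (B ∪ E) = {3,6,7}
B ∩ (C ∩ (B ∪ E)) = {7}
(E ∩ D) ∪ (B ∩ (C ∩ (B ∪ E))) = {1,7,8}
((E ∩ D) ∪ (B ∩ (C ∩ (B ∪ E)))) ∩ D = {1,8}
E ∪ D = {1,3,4,6,7,8,10}
(B ∪ E) ∩ C = {3,6,7}
((B ∪ E) ∩ C) ∩ B = {7}
(E ∪ D) ∪ (((B ∪ E) ∩ C) ∩ B) = {1,3,4,6,7,8,10}
((E ∪ D) ∪ (((B ∪ E) ∩ C) ∩ B)) ∩ D = {1,4,8}
4 ∈ ((E ∪ D) ∪ (((B ∪ E) ∩ C) ∩ B)) ∩ D but 4 ∉ ((E ∩ D) ∪ (B ∩ (C ∩ (B ∪ E)))) ∩ D, so they differ.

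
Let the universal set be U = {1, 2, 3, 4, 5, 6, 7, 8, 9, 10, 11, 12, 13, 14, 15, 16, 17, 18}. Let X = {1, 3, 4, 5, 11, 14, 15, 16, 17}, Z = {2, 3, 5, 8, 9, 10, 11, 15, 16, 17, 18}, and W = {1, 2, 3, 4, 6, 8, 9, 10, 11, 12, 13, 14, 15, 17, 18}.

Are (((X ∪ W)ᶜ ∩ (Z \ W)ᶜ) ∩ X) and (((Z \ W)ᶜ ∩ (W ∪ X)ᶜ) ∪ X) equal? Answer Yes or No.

X ∪ W = {1, 2, 3, 4, 5, 6, 8, 9, 10, 11, 12, 13, 14, 15, 16, 17, 18}
(X ∪ W)ᶜ = {7}
Z \ W = {5, 16}
(Z \ W)ᶜ = {1, 2, 3, 4, 6, 7, 8, 9, 10, 11, 12, 13, 14, 15, 17, 18}
(X ∪ W)ᶜ ∩ (Z \ W)ᶜ = {7}
((X ∪ W)ᶜ ∩ (Z \ W)ᶜ) ∩ X = {}
W ∪ X = {1, 2, 3, 4, 5, 6, 8, 9, 10, 11, 12, 13, 14, 15, 16, 17, 18}
(W ∪ X)ᶜ = {7}
(Z \ W)ᶜ ∩ (W ∪ X)ᶜ = {7}
((Z \ W)ᶜ ∩ (W ∪ X)ᶜ) ∪ X = {1, 3, 4, 5, 7, 11, 14, 15, 16, 17}
1 ∈ ((Z \ W)ᶜ ∩ (W ∪ X)ᶜ) ∪ X but 1 ∉ ((X ∪ W)ᶜ ∩ (Z \ W)ᶜ) ∩ X, so they differ.

No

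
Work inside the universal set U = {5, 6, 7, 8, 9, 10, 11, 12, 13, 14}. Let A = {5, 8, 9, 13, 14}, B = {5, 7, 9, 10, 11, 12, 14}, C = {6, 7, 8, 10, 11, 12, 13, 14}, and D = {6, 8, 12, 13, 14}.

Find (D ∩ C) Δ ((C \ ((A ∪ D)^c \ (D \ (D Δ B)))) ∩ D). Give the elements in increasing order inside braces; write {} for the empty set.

{}

D ∩ C = {6, 8, 12, 13, 14}
A ∪ D = {5, 6, 8, 9, 12, 13, 14}
(A ∪ D)^c = {7, 10, 11}
D Δ B = {5, 6, 7, 8, 9, 10, 11, 13}
D \ (D Δ B) = {12, 14}
(A ∪ D)^c \ (D \ (D Δ B)) = {7, 10, 11}
C \ ((A ∪ D)^c \ (D \ (D Δ B))) = {6, 8, 12, 13, 14}
(C \ ((A ∪ D)^c \ (D \ (D Δ B)))) ∩ D = {6, 8, 12, 13, 14}
(D ∩ C) Δ ((C \ ((A ∪ D)^c \ (D \ (D Δ B)))) ∩ D) = {}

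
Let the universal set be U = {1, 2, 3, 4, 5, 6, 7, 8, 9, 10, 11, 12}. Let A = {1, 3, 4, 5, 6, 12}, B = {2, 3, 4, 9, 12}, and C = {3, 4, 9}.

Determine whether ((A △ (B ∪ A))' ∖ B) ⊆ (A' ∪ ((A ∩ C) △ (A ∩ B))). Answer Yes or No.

B ∪ A = {1, 2, 3, 4, 5, 6, 9, 12}
A △ (B ∪ A) = {2, 9}
(A △ (B ∪ A))' = {1, 3, 4, 5, 6, 7, 8, 10, 11, 12}
(A △ (B ∪ A))' ∖ B = {1, 5, 6, 7, 8, 10, 11}
A' = {2, 7, 8, 9, 10, 11}
A ∩ C = {3, 4}
A ∩ B = {3, 4, 12}
(A ∩ C) △ (A ∩ B) = {12}
A' ∪ ((A ∩ C) △ (A ∩ B)) = {2, 7, 8, 9, 10, 11, 12}
1 ∈ (A △ (B ∪ A))' ∖ B but 1 ∉ A' ∪ ((A ∩ C) △ (A ∩ B)), so the inclusion fails.

No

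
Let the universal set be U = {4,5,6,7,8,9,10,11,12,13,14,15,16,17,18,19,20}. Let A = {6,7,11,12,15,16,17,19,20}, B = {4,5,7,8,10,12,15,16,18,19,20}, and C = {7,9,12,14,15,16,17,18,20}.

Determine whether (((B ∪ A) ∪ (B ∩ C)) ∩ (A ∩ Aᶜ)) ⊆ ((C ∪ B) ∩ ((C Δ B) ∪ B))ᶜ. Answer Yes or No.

Yes

B ∪ A = {4,5,6,7,8,10,11,12,15,16,17,18,19,20}
B ∩ C = {7,12,15,16,18,20}
(B ∪ A) ∪ (B ∩ C) = {4,5,6,7,8,10,11,12,15,16,17,18,19,20}
Aᶜ = {4,5,8,9,10,13,14,18}
A ∩ Aᶜ = {}
((B ∪ A) ∪ (B ∩ C)) ∩ (A ∩ Aᶜ) = {}
C ∪ B = {4,5,7,8,9,10,12,14,15,16,17,18,19,20}
C Δ B = {4,5,8,9,10,14,17,19}
(C Δ B) ∪ B = {4,5,7,8,9,10,12,14,15,16,17,18,19,20}
(C ∪ B) ∩ ((C Δ B) ∪ B) = {4,5,7,8,9,10,12,14,15,16,17,18,19,20}
((C ∪ B) ∩ ((C Δ B) ∪ B))ᶜ = {6,11,13}
Every element of {} is in {6,11,13}, so ((B ∪ A) ∪ (B ∩ C)) ∩ (A ∩ Aᶜ) ⊆ ((C ∪ B) ∩ ((C Δ B) ∪ B))ᶜ.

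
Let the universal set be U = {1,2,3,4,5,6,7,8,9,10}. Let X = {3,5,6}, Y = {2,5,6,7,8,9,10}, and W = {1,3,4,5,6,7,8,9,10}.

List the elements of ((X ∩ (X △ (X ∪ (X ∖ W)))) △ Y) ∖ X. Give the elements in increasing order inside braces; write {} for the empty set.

{2,7,8,9,10}

X ∖ W = {}
X ∪ (X ∖ W) = {3,5,6}
X △ (X ∪ (X ∖ W)) = {}
X ∩ (X △ (X ∪ (X ∖ W))) = {}
(X ∩ (X △ (X ∪ (X ∖ W)))) △ Y = {2,5,6,7,8,9,10}
((X ∩ (X △ (X ∪ (X ∖ W)))) △ Y) ∖ X = {2,7,8,9,10}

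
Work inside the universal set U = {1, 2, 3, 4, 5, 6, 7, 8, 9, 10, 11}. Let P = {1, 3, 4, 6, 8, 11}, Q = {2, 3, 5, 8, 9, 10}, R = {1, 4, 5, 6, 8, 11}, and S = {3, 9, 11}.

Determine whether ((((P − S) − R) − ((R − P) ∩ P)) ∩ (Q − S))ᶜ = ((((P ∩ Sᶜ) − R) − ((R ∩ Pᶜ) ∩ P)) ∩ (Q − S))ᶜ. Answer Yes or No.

P − S = {1, 4, 6, 8}
(P − S) − R = {}
R − P = {5}
(R − P) ∩ P = {}
((P − S) − R) − ((R − P) ∩ P) = {}
Q − S = {2, 5, 8, 10}
(((P − S) − R) − ((R − P) ∩ P)) ∩ (Q − S) = {}
((((P − S) − R) − ((R − P) ∩ P)) ∩ (Q − S))ᶜ = {1, 2, 3, 4, 5, 6, 7, 8, 9, 10, 11}
Sᶜ = {1, 2, 4, 5, 6, 7, 8, 10}
P ∩ Sᶜ = {1, 4, 6, 8}
(P ∩ Sᶜ) − R = {}
Pᶜ = {2, 5, 7, 9, 10}
R ∩ Pᶜ = {5}
(R ∩ Pᶜ) ∩ P = {}
((P ∩ Sᶜ) − R) − ((R ∩ Pᶜ) ∩ P) = {}
(((P ∩ Sᶜ) − R) − ((R ∩ Pᶜ) ∩ P)) ∩ (Q − S) = {}
((((P ∩ Sᶜ) − R) − ((R ∩ Pᶜ) ∩ P)) ∩ (Q − S))ᶜ = {1, 2, 3, 4, 5, 6, 7, 8, 9, 10, 11}
Both equal {1, 2, 3, 4, 5, 6, 7, 8, 9, 10, 11}, so ((((P − S) − R) − ((R − P) ∩ P)) ∩ (Q − S))ᶜ = ((((P ∩ Sᶜ) − R) − ((R ∩ Pᶜ) ∩ P)) ∩ (Q − S))ᶜ.

Yes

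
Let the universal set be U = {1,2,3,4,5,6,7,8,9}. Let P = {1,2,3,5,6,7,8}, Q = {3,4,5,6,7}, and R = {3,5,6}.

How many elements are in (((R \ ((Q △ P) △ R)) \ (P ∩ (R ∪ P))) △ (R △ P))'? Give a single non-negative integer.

Q △ P = {1,2,4,8}
(Q △ P) △ R = {1,2,3,4,5,6,8}
R \ ((Q △ P) △ R) = {}
R ∪ P = {1,2,3,5,6,7,8}
P ∩ (R ∪ P) = {1,2,3,5,6,7,8}
(R \ ((Q △ P) △ R)) \ (P ∩ (R ∪ P)) = {}
R △ P = {1,2,7,8}
((R \ ((Q △ P) △ R)) \ (P ∩ (R ∪ P))) △ (R △ P) = {1,2,7,8}
(((R \ ((Q △ P) △ R)) \ (P ∩ (R ∪ P))) △ (R △ P))' = {3,4,5,6,9}
|(((R \ ((Q △ P) △ R)) \ (P ∩ (R ∪ P))) △ (R △ P))'| = 5

5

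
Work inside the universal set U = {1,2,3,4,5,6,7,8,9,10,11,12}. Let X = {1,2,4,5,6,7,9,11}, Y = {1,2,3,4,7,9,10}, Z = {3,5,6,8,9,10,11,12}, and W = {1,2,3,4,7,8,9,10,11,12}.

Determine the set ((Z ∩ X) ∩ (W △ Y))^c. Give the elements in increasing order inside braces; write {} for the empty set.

Z ∩ X = {5,6,9,11}
W △ Y = {8,11,12}
(Z ∩ X) ∩ (W △ Y) = {11}
((Z ∩ X) ∩ (W △ Y))^c = {1,2,3,4,5,6,7,8,9,10,12}

{1,2,3,4,5,6,7,8,9,10,12}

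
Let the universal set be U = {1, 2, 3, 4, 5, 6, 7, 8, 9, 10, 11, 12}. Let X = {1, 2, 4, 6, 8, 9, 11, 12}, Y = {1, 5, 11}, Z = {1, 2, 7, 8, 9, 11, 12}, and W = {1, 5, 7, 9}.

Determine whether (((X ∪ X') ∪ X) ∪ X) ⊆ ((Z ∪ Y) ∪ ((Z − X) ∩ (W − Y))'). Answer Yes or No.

Yes

X' = {3, 5, 7, 10}
X ∪ X' = {1, 2, 3, 4, 5, 6, 7, 8, 9, 10, 11, 12}
(X ∪ X') ∪ X = {1, 2, 3, 4, 5, 6, 7, 8, 9, 10, 11, 12}
((X ∪ X') ∪ X) ∪ X = {1, 2, 3, 4, 5, 6, 7, 8, 9, 10, 11, 12}
Z ∪ Y = {1, 2, 5, 7, 8, 9, 11, 12}
Z − X = {7}
W − Y = {7, 9}
(Z − X) ∩ (W − Y) = {7}
((Z − X) ∩ (W − Y))' = {1, 2, 3, 4, 5, 6, 8, 9, 10, 11, 12}
(Z ∪ Y) ∪ ((Z − X) ∩ (W − Y))' = {1, 2, 3, 4, 5, 6, 7, 8, 9, 10, 11, 12}
Every element of {1, 2, 3, 4, 5, 6, 7, 8, 9, 10, 11, 12} is in {1, 2, 3, 4, 5, 6, 7, 8, 9, 10, 11, 12}, so ((X ∪ X') ∪ X) ∪ X ⊆ (Z ∪ Y) ∪ ((Z − X) ∩ (W − Y))'.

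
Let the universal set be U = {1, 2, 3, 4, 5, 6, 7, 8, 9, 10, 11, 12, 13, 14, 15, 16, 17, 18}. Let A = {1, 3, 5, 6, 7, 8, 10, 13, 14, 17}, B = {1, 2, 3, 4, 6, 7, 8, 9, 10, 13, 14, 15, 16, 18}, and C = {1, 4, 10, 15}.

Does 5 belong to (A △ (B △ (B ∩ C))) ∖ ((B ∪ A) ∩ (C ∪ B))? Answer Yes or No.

5 ∉ B and 5 ∉ C, so 5 ∉ B ∩ C
5 ∉ B and 5 ∉ (B ∩ C), so 5 ∉ B △ (B ∩ C)
5 ∈ A and 5 ∉ (B △ (B ∩ C)), so 5 ∈ A △ (B △ (B ∩ C))
5 ∉ B and 5 ∈ A, so 5 ∈ B ∪ A
5 ∉ C and 5 ∉ B, so 5 ∉ C ∪ B
5 ∈ (B ∪ A) and 5 ∉ (C ∪ B), so 5 ∉ (B ∪ A) ∩ (C ∪ B)
5 ∈ (A △ (B △ (B ∩ C))) and 5 ∉ ((B ∪ A) ∩ (C ∪ B)), so 5 ∈ (A △ (B △ (B ∩ C))) ∖ ((B ∪ A) ∩ (C ∪ B))

Yes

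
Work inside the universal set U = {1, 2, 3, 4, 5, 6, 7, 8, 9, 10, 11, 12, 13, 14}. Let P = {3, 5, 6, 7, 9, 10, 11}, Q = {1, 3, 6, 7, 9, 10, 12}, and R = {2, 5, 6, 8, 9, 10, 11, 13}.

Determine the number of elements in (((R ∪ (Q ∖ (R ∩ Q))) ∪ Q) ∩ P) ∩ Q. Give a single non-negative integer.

5

R ∩ Q = {6, 9, 10}
Q ∖ (R ∩ Q) = {1, 3, 7, 12}
R ∪ (Q ∖ (R ∩ Q)) = {1, 2, 3, 5, 6, 7, 8, 9, 10, 11, 12, 13}
(R ∪ (Q ∖ (R ∩ Q))) ∪ Q = {1, 2, 3, 5, 6, 7, 8, 9, 10, 11, 12, 13}
((R ∪ (Q ∖ (R ∩ Q))) ∪ Q) ∩ P = {3, 5, 6, 7, 9, 10, 11}
(((R ∪ (Q ∖ (R ∩ Q))) ∪ Q) ∩ P) ∩ Q = {3, 6, 7, 9, 10}
|(((R ∪ (Q ∖ (R ∩ Q))) ∪ Q) ∩ P) ∩ Q| = 5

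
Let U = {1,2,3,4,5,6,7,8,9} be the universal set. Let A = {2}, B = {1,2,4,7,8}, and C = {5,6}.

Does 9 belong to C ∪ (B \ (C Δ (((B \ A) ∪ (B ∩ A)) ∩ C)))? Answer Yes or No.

No

9 ∉ B and 9 ∉ A, so 9 ∉ B \ A
9 ∉ B and 9 ∉ A, so 9 ∉ B ∩ A
9 ∉ (B \ A) and 9 ∉ (B ∩ A), so 9 ∉ (B \ A) ∪ (B ∩ A)
9 ∉ ((B \ A) ∪ (B ∩ A)) and 9 ∉ C, so 9 ∉ ((B \ A) ∪ (B ∩ A)) ∩ C
9 ∉ C and 9 ∉ (((B \ A) ∪ (B ∩ A)) ∩ C), so 9 ∉ C Δ (((B \ A) ∪ (B ∩ A)) ∩ C)
9 ∉ B and 9 ∉ (C Δ (((B \ A) ∪ (B ∩ A)) ∩ C)), so 9 ∉ B \ (C Δ (((B \ A) ∪ (B ∩ A)) ∩ C))
9 ∉ C and 9 ∉ (B \ (C Δ (((B \ A) ∪ (B ∩ A)) ∩ C))), so 9 ∉ C ∪ (B \ (C Δ (((B \ A) ∪ (B ∩ A)) ∩ C)))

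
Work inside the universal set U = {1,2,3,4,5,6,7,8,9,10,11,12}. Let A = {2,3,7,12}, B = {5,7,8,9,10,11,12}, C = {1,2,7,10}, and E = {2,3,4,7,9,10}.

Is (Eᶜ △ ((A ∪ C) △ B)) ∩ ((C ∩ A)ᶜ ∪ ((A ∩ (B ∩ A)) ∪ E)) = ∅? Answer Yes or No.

No

Eᶜ = {1,5,6,8,11,12}
A ∪ C = {1,2,3,7,10,12}
(A ∪ C) △ B = {1,2,3,5,8,9,11}
Eᶜ △ ((A ∪ C) △ B) = {2,3,6,9,12}
C ∩ A = {2,7}
(C ∩ A)ᶜ = {1,3,4,5,6,8,9,10,11,12}
B ∩ A = {7,12}
A ∩ (B ∩ A) = {7,12}
(A ∩ (B ∩ A)) ∪ E = {2,3,4,7,9,10,12}
(C ∩ A)ᶜ ∪ ((A ∩ (B ∩ A)) ∪ E) = {1,2,3,4,5,6,7,8,9,10,11,12}
2 lies in both, so they are not disjoint.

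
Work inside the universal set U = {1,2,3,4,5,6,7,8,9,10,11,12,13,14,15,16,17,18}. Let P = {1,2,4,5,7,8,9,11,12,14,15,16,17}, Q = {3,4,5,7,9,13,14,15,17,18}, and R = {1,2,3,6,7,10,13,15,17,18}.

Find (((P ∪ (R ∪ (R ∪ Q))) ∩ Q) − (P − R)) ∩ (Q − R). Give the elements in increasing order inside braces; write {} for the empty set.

R ∪ Q = {1,2,3,4,5,6,7,9,10,13,14,15,17,18}
R ∪ (R ∪ Q) = {1,2,3,4,5,6,7,9,10,13,14,15,17,18}
P ∪ (R ∪ (R ∪ Q)) = {1,2,3,4,5,6,7,8,9,10,11,12,13,14,15,16,17,18}
(P ∪ (R ∪ (R ∪ Q))) ∩ Q = {3,4,5,7,9,13,14,15,17,18}
P − R = {4,5,8,9,11,12,14,16}
((P ∪ (R ∪ (R ∪ Q))) ∩ Q) − (P − R) = {3,7,13,15,17,18}
Q − R = {4,5,9,14}
(((P ∪ (R ∪ (R ∪ Q))) ∩ Q) − (P − R)) ∩ (Q − R) = {}

{}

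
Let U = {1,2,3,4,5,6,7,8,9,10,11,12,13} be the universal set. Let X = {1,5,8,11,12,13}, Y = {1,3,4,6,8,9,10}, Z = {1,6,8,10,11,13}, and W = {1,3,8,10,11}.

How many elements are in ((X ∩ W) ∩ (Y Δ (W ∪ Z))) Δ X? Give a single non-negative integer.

X ∩ W = {1,8,11}
W ∪ Z = {1,3,6,8,10,11,13}
Y Δ (W ∪ Z) = {4,9,11,13}
(X ∩ W) ∩ (Y Δ (W ∪ Z)) = {11}
((X ∩ W) ∩ (Y Δ (W ∪ Z))) Δ X = {1,5,8,12,13}
|((X ∩ W) ∩ (Y Δ (W ∪ Z))) Δ X| = 5

5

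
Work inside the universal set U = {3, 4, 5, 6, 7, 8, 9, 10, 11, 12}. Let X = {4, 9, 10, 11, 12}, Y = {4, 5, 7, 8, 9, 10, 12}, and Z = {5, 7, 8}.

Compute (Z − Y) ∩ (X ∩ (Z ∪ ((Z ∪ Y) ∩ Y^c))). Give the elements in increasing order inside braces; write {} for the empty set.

Z − Y = {}
Z ∪ Y = {4, 5, 7, 8, 9, 10, 12}
Y^c = {3, 6, 11}
(Z ∪ Y) ∩ Y^c = {}
Z ∪ ((Z ∪ Y) ∩ Y^c) = {5, 7, 8}
X ∩ (Z ∪ ((Z ∪ Y) ∩ Y^c)) = {}
(Z − Y) ∩ (X ∩ (Z ∪ ((Z ∪ Y) ∩ Y^c))) = {}

{}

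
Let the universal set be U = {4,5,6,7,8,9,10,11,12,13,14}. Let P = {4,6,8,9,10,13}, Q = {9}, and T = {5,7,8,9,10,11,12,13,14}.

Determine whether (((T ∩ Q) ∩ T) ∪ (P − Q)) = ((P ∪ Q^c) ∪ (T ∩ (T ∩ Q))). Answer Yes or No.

No

T ∩ Q = {9}
(T ∩ Q) ∩ T = {9}
P − Q = {4,6,8,10,13}
((T ∩ Q) ∩ T) ∪ (P − Q) = {4,6,8,9,10,13}
Q^c = {4,5,6,7,8,10,11,12,13,14}
P ∪ Q^c = {4,5,6,7,8,9,10,11,12,13,14}
T ∩ (T ∩ Q) = {9}
(P ∪ Q^c) ∪ (T ∩ (T ∩ Q)) = {4,5,6,7,8,9,10,11,12,13,14}
5 ∈ (P ∪ Q^c) ∪ (T ∩ (T ∩ Q)) but 5 ∉ ((T ∩ Q) ∩ T) ∪ (P − Q), so they differ.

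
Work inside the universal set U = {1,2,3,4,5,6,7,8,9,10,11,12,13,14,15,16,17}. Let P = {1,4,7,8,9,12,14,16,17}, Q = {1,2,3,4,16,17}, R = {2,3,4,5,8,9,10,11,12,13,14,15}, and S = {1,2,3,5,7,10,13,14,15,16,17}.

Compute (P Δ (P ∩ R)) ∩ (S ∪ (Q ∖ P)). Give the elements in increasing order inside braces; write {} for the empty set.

P ∩ R = {4,8,9,12,14}
P Δ (P ∩ R) = {1,7,16,17}
Q ∖ P = {2,3}
S ∪ (Q ∖ P) = {1,2,3,5,7,10,13,14,15,16,17}
(P Δ (P ∩ R)) ∩ (S ∪ (Q ∖ P)) = {1,7,16,17}

{1,7,16,17}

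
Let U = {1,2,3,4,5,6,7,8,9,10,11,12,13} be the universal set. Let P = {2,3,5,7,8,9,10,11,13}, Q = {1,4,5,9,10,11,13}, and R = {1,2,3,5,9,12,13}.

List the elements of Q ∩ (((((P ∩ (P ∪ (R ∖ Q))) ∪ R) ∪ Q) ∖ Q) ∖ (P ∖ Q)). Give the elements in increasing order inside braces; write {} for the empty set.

{}

R ∖ Q = {2,3,12}
P ∪ (R ∖ Q) = {2,3,5,7,8,9,10,11,12,13}
P ∩ (P ∪ (R ∖ Q)) = {2,3,5,7,8,9,10,11,13}
(P ∩ (P ∪ (R ∖ Q))) ∪ R = {1,2,3,5,7,8,9,10,11,12,13}
((P ∩ (P ∪ (R ∖ Q))) ∪ R) ∪ Q = {1,2,3,4,5,7,8,9,10,11,12,13}
(((P ∩ (P ∪ (R ∖ Q))) ∪ R) ∪ Q) ∖ Q = {2,3,7,8,12}
P ∖ Q = {2,3,7,8}
((((P ∩ (P ∪ (R ∖ Q))) ∪ R) ∪ Q) ∖ Q) ∖ (P ∖ Q) = {12}
Q ∩ (((((P ∩ (P ∪ (R ∖ Q))) ∪ R) ∪ Q) ∖ Q) ∖ (P ∖ Q)) = {}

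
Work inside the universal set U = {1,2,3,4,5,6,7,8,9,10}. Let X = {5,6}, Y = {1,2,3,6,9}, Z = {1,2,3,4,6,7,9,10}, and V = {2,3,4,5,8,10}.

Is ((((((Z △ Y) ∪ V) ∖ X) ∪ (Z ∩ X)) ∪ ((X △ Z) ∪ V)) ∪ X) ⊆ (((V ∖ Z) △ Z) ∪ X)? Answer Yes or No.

Z △ Y = {4,7,10}
(Z △ Y) ∪ V = {2,3,4,5,7,8,10}
((Z △ Y) ∪ V) ∖ X = {2,3,4,7,8,10}
Z ∩ X = {6}
(((Z △ Y) ∪ V) ∖ X) ∪ (Z ∩ X) = {2,3,4,6,7,8,10}
X △ Z = {1,2,3,4,5,7,9,10}
(X △ Z) ∪ V = {1,2,3,4,5,7,8,9,10}
((((Z △ Y) ∪ V) ∖ X) ∪ (Z ∩ X)) ∪ ((X △ Z) ∪ V) = {1,2,3,4,5,6,7,8,9,10}
(((((Z △ Y) ∪ V) ∖ X) ∪ (Z ∩ X)) ∪ ((X △ Z) ∪ V)) ∪ X = {1,2,3,4,5,6,7,8,9,10}
V ∖ Z = {5,8}
(V ∖ Z) △ Z = {1,2,3,4,5,6,7,8,9,10}
((V ∖ Z) △ Z) ∪ X = {1,2,3,4,5,6,7,8,9,10}
Every element of {1,2,3,4,5,6,7,8,9,10} is in {1,2,3,4,5,6,7,8,9,10}, so (((((Z △ Y) ∪ V) ∖ X) ∪ (Z ∩ X)) ∪ ((X △ Z) ∪ V)) ∪ X ⊆ ((V ∖ Z) △ Z) ∪ X.

Yes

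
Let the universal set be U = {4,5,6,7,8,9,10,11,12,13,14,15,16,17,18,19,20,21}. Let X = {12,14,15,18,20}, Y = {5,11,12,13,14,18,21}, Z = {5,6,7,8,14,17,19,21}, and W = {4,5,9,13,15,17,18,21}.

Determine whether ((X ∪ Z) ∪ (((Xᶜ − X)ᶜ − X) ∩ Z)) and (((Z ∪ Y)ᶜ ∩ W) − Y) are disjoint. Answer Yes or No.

No

X ∪ Z = {5,6,7,8,12,14,15,17,18,19,20,21}
Xᶜ = {4,5,6,7,8,9,10,11,13,16,17,19,21}
Xᶜ − X = {4,5,6,7,8,9,10,11,13,16,17,19,21}
(Xᶜ − X)ᶜ = {12,14,15,18,20}
(Xᶜ − X)ᶜ − X = {}
((Xᶜ − X)ᶜ − X) ∩ Z = {}
(X ∪ Z) ∪ (((Xᶜ − X)ᶜ − X) ∩ Z) = {5,6,7,8,12,14,15,17,18,19,20,21}
Z ∪ Y = {5,6,7,8,11,12,13,14,17,18,19,21}
(Z ∪ Y)ᶜ = {4,9,10,15,16,20}
(Z ∪ Y)ᶜ ∩ W = {4,9,15}
((Z ∪ Y)ᶜ ∩ W) − Y = {4,9,15}
15 lies in both, so they are not disjoint.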